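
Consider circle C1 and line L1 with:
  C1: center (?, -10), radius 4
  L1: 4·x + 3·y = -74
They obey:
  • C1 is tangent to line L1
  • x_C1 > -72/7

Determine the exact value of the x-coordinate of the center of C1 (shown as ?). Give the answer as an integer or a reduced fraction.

-6

1. [C1‖L1]  x_C1² + 22x_C1 + 96 = 0  ⇒  x_C1 = -16 or -6
2. given x_C1 > -72/7: keep -6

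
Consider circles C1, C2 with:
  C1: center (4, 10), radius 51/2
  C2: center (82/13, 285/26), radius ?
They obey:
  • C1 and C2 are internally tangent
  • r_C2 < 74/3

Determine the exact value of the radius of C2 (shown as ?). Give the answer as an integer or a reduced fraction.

23

1. [int C1,C2]  r_C2² − 51r_C2 + 644 = 0  ⇒  r_C2 = 23 or 28
2. given r_C2 < 74/3: keep 23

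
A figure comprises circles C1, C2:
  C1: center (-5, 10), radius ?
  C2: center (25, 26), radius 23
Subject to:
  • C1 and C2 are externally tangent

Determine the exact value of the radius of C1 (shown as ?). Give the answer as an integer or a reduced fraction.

1. [ext C1·C2]  r_C1² + 46r_C1 − 627 = 0  ⇒  r_C1 = 11 (r>0 drops 1)

11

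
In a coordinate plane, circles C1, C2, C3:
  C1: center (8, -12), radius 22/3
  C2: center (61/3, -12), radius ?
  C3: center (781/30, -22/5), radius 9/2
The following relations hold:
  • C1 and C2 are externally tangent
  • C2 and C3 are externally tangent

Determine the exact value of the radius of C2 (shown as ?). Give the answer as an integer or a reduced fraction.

5

1. [ext C1·C2]  r_C2² + (44/3)r_C2 − 295/3 = 0  ⇒  r_C2 = 5 (r>0 drops 1)
2. [ext C2·C3]  r_C2² + 9r_C2 − 70 = 0  ⇒  r_C2 = 5 (r>0 drops 1)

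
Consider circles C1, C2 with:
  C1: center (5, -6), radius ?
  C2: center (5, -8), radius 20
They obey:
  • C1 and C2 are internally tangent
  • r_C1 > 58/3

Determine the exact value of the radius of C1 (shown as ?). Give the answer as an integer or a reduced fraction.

1. [int C1,C2]  r_C1² − 40r_C1 + 396 = 0  ⇒  r_C1 = 18 or 22
2. given r_C1 > 58/3: keep 22

22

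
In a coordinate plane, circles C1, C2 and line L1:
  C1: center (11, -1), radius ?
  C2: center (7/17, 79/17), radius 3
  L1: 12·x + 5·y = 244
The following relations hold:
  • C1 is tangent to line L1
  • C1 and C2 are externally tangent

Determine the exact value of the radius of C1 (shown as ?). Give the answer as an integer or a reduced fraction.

9

1. [C1‖L1]  r_C1² − 81 = 0  ⇒  r_C1 = 9 (r>0 drops 1)
2. [ext C1·C2]  r_C1² + 6r_C1 − 135 = 0  ⇒  r_C1 = 9 (r>0 drops 1)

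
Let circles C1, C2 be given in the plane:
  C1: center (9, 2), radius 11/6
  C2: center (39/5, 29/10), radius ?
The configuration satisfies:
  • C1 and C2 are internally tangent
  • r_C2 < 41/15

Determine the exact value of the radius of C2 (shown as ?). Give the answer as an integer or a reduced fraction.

1/3

1. [int C1,C2]  r_C2² − (11/3)r_C2 + 10/9 = 0  ⇒  r_C2 = 1/3 or 10/3
2. given r_C2 < 41/15: keep 1/3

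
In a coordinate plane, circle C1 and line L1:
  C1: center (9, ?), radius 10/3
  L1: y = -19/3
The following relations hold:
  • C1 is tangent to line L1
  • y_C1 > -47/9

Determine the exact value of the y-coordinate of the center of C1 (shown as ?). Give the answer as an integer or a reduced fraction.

1. [C1‖L1]  y_C1² + (38/3)y_C1 + 29 = 0  ⇒  y_C1 = -29/3 or -3
2. given y_C1 > -47/9: keep -3

-3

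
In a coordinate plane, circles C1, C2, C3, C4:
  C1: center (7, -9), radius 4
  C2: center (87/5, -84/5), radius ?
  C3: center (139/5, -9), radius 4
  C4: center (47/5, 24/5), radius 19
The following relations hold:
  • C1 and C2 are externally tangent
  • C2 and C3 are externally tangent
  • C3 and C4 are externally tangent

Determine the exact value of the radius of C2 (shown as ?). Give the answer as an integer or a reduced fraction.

9

1. [ext C1·C2]  r_C2² + 8r_C2 − 153 = 0  ⇒  r_C2 = 9 (r>0 drops 1)
2. [ext C2·C3]  r_C2² + 8r_C2 − 153 = 0  ⇒  r_C2 = 9 (r>0 drops 1)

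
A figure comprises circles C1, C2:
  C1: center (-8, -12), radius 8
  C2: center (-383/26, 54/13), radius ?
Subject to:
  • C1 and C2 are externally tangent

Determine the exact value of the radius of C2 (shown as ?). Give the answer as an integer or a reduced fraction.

1. [ext C1·C2]  r_C2² + 16r_C2 − 969/4 = 0  ⇒  r_C2 = 19/2 (r>0 drops 1)

19/2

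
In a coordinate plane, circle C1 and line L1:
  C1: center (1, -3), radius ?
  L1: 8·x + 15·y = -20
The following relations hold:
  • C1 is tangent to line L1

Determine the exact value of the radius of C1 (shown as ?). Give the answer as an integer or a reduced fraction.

1

1. [C1‖L1]  r_C1² − 1 = 0  ⇒  r_C1 = 1 (r>0 drops 1)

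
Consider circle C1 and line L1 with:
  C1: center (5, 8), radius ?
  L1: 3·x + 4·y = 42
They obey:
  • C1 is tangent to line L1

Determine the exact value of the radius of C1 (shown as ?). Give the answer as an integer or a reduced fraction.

1. [C1‖L1]  r_C1² − 1 = 0  ⇒  r_C1 = 1 (r>0 drops 1)

1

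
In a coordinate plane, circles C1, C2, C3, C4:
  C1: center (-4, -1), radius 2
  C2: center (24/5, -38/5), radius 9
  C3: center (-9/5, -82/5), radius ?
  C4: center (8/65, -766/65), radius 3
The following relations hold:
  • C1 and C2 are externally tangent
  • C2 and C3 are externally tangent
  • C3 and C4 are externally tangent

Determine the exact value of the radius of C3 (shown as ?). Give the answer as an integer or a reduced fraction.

2

1. [ext C2·C3]  r_C3² + 18r_C3 − 40 = 0  ⇒  r_C3 = 2 (r>0 drops 1)
2. [ext C3·C4]  r_C3² + 6r_C3 − 16 = 0  ⇒  r_C3 = 2 (r>0 drops 1)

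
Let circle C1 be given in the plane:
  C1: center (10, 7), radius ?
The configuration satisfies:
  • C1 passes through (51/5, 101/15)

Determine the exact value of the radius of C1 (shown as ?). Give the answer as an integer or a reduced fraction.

1/3

1. [C1∋P]  r_C1² − 1/9 = 0  ⇒  r_C1 = 1/3 (r>0 drops 1)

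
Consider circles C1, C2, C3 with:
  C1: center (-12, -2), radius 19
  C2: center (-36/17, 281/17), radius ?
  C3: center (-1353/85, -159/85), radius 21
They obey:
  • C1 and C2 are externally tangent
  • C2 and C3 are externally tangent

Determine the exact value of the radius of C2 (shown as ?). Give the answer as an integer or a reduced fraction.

1. [ext C1·C2]  r_C2² + 38r_C2 − 80 = 0  ⇒  r_C2 = 2 (r>0 drops 1)
2. [ext C2·C3]  r_C2² + 42r_C2 − 88 = 0  ⇒  r_C2 = 2 (r>0 drops 1)

2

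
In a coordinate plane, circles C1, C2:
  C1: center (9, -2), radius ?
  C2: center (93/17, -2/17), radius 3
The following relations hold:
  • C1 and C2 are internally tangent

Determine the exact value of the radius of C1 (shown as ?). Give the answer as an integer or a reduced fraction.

7

1. [int C1,C2]  r_C1² − 6r_C1 − 7 = 0  ⇒  r_C1 = 7 (r>0 drops 1)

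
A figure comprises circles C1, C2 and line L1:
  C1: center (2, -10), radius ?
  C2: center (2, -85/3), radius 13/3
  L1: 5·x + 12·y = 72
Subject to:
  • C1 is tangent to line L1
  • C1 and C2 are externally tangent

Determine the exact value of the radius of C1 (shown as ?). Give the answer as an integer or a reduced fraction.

14

1. [C1‖L1]  r_C1² − 196 = 0  ⇒  r_C1 = 14 (r>0 drops 1)
2. [ext C1·C2]  r_C1² + (26/3)r_C1 − 952/3 = 0  ⇒  r_C1 = 14 (r>0 drops 1)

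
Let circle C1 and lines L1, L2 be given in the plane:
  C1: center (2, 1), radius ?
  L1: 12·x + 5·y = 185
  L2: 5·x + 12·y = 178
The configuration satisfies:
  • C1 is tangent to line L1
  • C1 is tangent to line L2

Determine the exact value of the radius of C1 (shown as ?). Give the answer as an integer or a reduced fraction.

1. [C1‖L1]  r_C1² − 144 = 0  ⇒  r_C1 = 12 (r>0 drops 1)
2. [C1‖L2]  r_C1² − 144 = 0  ⇒  r_C1 = 12 (r>0 drops 1)

12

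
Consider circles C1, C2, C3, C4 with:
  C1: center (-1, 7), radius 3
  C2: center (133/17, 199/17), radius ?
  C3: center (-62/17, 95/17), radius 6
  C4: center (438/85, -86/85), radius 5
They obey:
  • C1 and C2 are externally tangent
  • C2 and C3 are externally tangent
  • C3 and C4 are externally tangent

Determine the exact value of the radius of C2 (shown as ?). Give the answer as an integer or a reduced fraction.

1. [ext C1·C2]  r_C2² + 6r_C2 − 91 = 0  ⇒  r_C2 = 7 (r>0 drops 1)
2. [ext C2·C3]  r_C2² + 12r_C2 − 133 = 0  ⇒  r_C2 = 7 (r>0 drops 1)

7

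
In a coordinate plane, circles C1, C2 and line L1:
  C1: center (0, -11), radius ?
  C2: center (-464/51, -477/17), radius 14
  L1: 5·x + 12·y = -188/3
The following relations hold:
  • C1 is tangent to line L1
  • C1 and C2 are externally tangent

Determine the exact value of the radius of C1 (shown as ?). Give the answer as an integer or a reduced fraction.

1. [C1‖L1]  r_C1² − 256/9 = 0  ⇒  r_C1 = 16/3 (r>0 drops 1)
2. [ext C1·C2]  r_C1² + 28r_C1 − 1600/9 = 0  ⇒  r_C1 = 16/3 (r>0 drops 1)

16/3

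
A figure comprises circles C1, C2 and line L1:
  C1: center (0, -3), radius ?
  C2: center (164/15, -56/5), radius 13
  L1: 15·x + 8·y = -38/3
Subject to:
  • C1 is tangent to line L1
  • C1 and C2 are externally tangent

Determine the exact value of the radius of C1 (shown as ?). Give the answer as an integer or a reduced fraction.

1. [C1‖L1]  r_C1² − 4/9 = 0  ⇒  r_C1 = 2/3 (r>0 drops 1)
2. [ext C1·C2]  r_C1² + 26r_C1 − 160/9 = 0  ⇒  r_C1 = 2/3 (r>0 drops 1)

2/3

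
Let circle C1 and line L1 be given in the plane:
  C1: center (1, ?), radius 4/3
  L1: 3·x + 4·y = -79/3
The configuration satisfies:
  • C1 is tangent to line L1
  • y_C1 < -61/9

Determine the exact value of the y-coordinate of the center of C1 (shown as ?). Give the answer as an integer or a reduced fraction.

1. [C1‖L1]  y_C1² + (44/3)y_C1 + 51 = 0  ⇒  y_C1 = -9 or -17/3
2. given y_C1 < -61/9: keep -9

-9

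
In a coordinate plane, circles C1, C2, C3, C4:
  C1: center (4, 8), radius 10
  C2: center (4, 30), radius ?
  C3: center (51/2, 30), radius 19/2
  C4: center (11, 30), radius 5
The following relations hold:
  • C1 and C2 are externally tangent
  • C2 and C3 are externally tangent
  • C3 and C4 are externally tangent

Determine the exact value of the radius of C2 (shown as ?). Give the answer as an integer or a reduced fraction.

12

1. [ext C1·C2]  r_C2² + 20r_C2 − 384 = 0  ⇒  r_C2 = 12 (r>0 drops 1)
2. [ext C2·C3]  r_C2² + 19r_C2 − 372 = 0  ⇒  r_C2 = 12 (r>0 drops 1)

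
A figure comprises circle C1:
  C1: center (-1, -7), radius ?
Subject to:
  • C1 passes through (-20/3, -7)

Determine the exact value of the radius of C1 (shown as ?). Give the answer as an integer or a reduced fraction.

17/3

1. [C1∋P]  r_C1² − 289/9 = 0  ⇒  r_C1 = 17/3 (r>0 drops 1)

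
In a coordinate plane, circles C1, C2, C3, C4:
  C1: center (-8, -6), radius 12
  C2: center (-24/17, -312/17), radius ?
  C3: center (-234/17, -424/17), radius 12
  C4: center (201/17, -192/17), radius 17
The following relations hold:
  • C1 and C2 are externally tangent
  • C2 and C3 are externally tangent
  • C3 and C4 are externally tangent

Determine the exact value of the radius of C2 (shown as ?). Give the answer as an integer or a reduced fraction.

1. [ext C1·C2]  r_C2² + 24r_C2 − 52 = 0  ⇒  r_C2 = 2 (r>0 drops 1)
2. [ext C2·C3]  r_C2² + 24r_C2 − 52 = 0  ⇒  r_C2 = 2 (r>0 drops 1)

2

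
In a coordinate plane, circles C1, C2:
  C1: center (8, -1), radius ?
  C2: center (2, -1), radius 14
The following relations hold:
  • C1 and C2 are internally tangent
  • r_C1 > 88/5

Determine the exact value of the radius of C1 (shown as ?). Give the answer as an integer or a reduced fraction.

20

1. [int C1,C2]  r_C1² − 28r_C1 + 160 = 0  ⇒  r_C1 = 8 or 20
2. given r_C1 > 88/5: keep 20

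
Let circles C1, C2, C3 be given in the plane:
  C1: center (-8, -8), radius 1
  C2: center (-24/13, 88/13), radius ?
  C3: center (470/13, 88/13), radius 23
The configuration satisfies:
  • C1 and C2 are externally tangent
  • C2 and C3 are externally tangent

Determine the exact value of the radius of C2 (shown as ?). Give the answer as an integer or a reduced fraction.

1. [ext C1·C2]  r_C2² + 2r_C2 − 255 = 0  ⇒  r_C2 = 15 (r>0 drops 1)
2. [ext C2·C3]  r_C2² + 46r_C2 − 915 = 0  ⇒  r_C2 = 15 (r>0 drops 1)

15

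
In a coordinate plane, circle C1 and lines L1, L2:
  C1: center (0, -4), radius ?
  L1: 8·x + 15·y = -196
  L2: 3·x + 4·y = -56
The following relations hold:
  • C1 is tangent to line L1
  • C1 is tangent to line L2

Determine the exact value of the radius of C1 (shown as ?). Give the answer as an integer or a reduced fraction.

8

1. [C1‖L1]  r_C1² − 64 = 0  ⇒  r_C1 = 8 (r>0 drops 1)
2. [C1‖L2]  r_C1² − 64 = 0  ⇒  r_C1 = 8 (r>0 drops 1)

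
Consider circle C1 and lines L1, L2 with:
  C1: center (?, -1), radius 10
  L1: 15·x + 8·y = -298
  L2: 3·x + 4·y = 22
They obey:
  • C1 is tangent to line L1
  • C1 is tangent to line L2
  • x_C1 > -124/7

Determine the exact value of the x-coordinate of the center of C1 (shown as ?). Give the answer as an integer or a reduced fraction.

-8

1. [C1‖L1]  x_C1² + (116/3)x_C1 + 736/3 = 0  ⇒  x_C1 = -92/3 or -8
2. [C1‖L2]  x_C1² − (52/3)x_C1 − 608/3 = 0  ⇒  x_C1 = -8 or 76/3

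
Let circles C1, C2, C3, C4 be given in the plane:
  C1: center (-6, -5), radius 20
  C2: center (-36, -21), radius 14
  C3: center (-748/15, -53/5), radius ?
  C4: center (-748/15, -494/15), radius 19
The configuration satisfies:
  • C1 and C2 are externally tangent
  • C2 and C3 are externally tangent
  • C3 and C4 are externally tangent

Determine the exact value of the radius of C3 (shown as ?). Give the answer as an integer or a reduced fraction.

1. [ext C2·C3]  r_C3² + 28r_C3 − 940/9 = 0  ⇒  r_C3 = 10/3 (r>0 drops 1)
2. [ext C3·C4]  r_C3² + 38r_C3 − 1240/9 = 0  ⇒  r_C3 = 10/3 (r>0 drops 1)

10/3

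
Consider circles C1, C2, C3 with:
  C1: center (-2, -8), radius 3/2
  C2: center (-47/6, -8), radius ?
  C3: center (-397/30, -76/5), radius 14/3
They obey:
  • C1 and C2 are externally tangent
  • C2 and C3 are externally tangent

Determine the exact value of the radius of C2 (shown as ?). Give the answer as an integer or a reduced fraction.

1. [ext C1·C2]  r_C2² + 3r_C2 − 286/9 = 0  ⇒  r_C2 = 13/3 (r>0 drops 1)
2. [ext C2·C3]  r_C2² + (28/3)r_C2 − 533/9 = 0  ⇒  r_C2 = 13/3 (r>0 drops 1)

13/3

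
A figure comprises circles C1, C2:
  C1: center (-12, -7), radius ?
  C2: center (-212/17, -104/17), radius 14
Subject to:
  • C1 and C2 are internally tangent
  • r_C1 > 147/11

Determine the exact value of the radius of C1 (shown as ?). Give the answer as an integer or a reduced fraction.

1. [int C1,C2]  r_C1² − 28r_C1 + 195 = 0  ⇒  r_C1 = 13 or 15
2. given r_C1 > 147/11: keep 15

15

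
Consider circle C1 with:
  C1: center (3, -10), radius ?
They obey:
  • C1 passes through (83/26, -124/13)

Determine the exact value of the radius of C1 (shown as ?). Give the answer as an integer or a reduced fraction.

1. [C1∋P]  r_C1² − 1/4 = 0  ⇒  r_C1 = 1/2 (r>0 drops 1)

1/2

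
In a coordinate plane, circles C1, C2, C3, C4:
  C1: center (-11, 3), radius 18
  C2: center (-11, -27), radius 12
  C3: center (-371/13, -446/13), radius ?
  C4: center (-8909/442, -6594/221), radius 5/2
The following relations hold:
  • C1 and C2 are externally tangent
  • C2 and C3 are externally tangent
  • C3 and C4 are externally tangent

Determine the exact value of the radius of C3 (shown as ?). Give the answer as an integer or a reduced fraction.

7

1. [ext C2·C3]  r_C3² + 24r_C3 − 217 = 0  ⇒  r_C3 = 7 (r>0 drops 1)
2. [ext C3·C4]  r_C3² + 5r_C3 − 84 = 0  ⇒  r_C3 = 7 (r>0 drops 1)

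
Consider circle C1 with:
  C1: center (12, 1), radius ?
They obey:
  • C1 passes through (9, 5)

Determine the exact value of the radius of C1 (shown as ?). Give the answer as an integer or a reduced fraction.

5

1. [C1∋P]  r_C1² − 25 = 0  ⇒  r_C1 = 5 (r>0 drops 1)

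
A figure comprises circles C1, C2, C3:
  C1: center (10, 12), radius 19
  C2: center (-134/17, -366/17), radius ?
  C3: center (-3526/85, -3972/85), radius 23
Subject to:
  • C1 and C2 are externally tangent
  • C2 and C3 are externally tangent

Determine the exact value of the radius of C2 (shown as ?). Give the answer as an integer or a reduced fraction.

1. [ext C1·C2]  r_C2² + 38r_C2 − 1083 = 0  ⇒  r_C2 = 19 (r>0 drops 1)
2. [ext C2·C3]  r_C2² + 46r_C2 − 1235 = 0  ⇒  r_C2 = 19 (r>0 drops 1)

19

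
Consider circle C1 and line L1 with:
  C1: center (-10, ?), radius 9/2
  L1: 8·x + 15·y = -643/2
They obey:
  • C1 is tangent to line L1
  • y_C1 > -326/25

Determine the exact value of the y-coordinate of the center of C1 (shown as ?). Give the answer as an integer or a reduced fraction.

1. [C1‖L1]  y_C1² + (161/5)y_C1 + 1166/5 = 0  ⇒  y_C1 = -106/5 or -11
2. given y_C1 > -326/25: keep -11

-11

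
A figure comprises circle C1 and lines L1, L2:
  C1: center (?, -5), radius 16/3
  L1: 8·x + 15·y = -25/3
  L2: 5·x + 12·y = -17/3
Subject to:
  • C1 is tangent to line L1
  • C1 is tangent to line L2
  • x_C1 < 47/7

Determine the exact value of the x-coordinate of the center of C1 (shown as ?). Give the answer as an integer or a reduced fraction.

1. [C1‖L1]  x_C1² − (50/3)x_C1 − 59 = 0  ⇒  x_C1 = -3 or 59/3
2. [C1‖L2]  x_C1² − (326/15)x_C1 − 371/5 = 0  ⇒  x_C1 = -3 or 371/15

-3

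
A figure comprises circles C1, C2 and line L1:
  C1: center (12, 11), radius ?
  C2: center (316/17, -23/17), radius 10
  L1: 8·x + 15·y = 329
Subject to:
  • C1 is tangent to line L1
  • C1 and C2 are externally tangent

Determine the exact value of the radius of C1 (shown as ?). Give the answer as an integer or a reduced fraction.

1. [C1‖L1]  r_C1² − 16 = 0  ⇒  r_C1 = 4 (r>0 drops 1)
2. [ext C1·C2]  r_C1² + 20r_C1 − 96 = 0  ⇒  r_C1 = 4 (r>0 drops 1)

4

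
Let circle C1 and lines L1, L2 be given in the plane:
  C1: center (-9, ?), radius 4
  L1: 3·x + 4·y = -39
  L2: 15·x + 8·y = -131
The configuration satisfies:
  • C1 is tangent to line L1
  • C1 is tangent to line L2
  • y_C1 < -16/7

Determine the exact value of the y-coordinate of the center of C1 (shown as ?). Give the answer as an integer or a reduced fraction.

1. [C1‖L1]  y_C1² + 6y_C1 − 16 = 0  ⇒  y_C1 = -8 or 2
2. [C1‖L2]  y_C1² − 1y_C1 − 72 = 0  ⇒  y_C1 = -8 or 9

-8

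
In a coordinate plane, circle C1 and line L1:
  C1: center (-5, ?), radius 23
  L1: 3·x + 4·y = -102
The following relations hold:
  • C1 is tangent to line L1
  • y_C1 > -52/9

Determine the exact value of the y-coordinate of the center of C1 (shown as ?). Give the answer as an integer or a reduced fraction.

1. [C1‖L1]  y_C1² + (87/2)y_C1 − 707/2 = 0  ⇒  y_C1 = -101/2 or 7
2. given y_C1 > -52/9: keep 7

7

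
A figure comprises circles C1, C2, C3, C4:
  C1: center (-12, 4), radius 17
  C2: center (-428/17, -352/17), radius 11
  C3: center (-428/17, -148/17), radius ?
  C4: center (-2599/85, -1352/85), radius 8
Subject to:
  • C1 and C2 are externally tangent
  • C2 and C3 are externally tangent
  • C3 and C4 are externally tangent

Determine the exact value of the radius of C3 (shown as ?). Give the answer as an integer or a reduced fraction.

1

1. [ext C2·C3]  r_C3² + 22r_C3 − 23 = 0  ⇒  r_C3 = 1 (r>0 drops 1)
2. [ext C3·C4]  r_C3² + 16r_C3 − 17 = 0  ⇒  r_C3 = 1 (r>0 drops 1)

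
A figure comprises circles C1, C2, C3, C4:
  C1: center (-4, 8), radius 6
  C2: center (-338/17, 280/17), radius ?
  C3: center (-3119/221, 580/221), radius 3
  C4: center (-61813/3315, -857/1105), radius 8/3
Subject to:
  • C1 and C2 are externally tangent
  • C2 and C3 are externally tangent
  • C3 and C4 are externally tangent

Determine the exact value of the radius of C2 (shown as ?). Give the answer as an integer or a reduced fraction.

12

1. [ext C1·C2]  r_C2² + 12r_C2 − 288 = 0  ⇒  r_C2 = 12 (r>0 drops 1)
2. [ext C2·C3]  r_C2² + 6r_C2 − 216 = 0  ⇒  r_C2 = 12 (r>0 drops 1)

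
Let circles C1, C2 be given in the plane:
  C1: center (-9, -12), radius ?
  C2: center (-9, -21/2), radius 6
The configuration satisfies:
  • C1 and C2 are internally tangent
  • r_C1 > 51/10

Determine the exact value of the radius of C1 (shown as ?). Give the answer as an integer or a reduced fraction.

1. [int C1,C2]  r_C1² − 12r_C1 + 135/4 = 0  ⇒  r_C1 = 9/2 or 15/2
2. given r_C1 > 51/10: keep 15/2

15/2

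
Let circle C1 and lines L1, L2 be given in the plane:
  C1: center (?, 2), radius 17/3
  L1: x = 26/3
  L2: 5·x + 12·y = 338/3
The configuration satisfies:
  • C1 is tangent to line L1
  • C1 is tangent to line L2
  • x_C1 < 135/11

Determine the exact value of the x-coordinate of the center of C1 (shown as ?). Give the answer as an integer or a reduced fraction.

1. [C1‖L1]  x_C1² − (52/3)x_C1 + 43 = 0  ⇒  x_C1 = 3 or 43/3
2. [C1‖L2]  x_C1² − (532/15)x_C1 + 487/5 = 0  ⇒  x_C1 = 3 or 487/15

3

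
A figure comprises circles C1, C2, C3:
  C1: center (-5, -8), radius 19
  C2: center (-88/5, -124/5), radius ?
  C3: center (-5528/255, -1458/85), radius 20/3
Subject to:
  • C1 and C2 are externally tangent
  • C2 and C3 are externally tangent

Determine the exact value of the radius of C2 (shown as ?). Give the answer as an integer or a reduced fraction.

2

1. [ext C1·C2]  r_C2² + 38r_C2 − 80 = 0  ⇒  r_C2 = 2 (r>0 drops 1)
2. [ext C2·C3]  r_C2² + (40/3)r_C2 − 92/3 = 0  ⇒  r_C2 = 2 (r>0 drops 1)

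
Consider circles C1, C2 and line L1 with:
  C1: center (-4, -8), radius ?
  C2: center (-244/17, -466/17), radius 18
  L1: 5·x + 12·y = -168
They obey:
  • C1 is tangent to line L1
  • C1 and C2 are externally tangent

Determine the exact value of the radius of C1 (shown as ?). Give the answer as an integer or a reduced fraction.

1. [C1‖L1]  r_C1² − 16 = 0  ⇒  r_C1 = 4 (r>0 drops 1)
2. [ext C1·C2]  r_C1² + 36r_C1 − 160 = 0  ⇒  r_C1 = 4 (r>0 drops 1)

4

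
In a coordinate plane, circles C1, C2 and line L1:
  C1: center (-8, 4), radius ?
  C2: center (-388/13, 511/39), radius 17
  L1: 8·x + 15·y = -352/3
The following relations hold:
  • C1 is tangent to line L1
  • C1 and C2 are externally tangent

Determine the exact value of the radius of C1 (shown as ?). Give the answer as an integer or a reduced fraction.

20/3

1. [C1‖L1]  r_C1² − 400/9 = 0  ⇒  r_C1 = 20/3 (r>0 drops 1)
2. [ext C1·C2]  r_C1² + 34r_C1 − 2440/9 = 0  ⇒  r_C1 = 20/3 (r>0 drops 1)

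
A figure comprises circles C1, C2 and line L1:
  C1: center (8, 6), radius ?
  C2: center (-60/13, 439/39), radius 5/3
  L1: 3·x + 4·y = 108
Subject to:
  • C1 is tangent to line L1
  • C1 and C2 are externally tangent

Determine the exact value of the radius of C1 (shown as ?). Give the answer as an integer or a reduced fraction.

12

1. [C1‖L1]  r_C1² − 144 = 0  ⇒  r_C1 = 12 (r>0 drops 1)
2. [ext C1·C2]  r_C1² + (10/3)r_C1 − 184 = 0  ⇒  r_C1 = 12 (r>0 drops 1)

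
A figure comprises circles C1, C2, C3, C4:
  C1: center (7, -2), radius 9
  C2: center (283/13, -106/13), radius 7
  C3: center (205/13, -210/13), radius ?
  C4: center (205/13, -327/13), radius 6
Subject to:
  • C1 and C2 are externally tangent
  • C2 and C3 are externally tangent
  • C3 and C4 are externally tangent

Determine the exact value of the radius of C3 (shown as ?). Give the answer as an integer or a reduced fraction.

1. [ext C2·C3]  r_C3² + 14r_C3 − 51 = 0  ⇒  r_C3 = 3 (r>0 drops 1)
2. [ext C3·C4]  r_C3² + 12r_C3 − 45 = 0  ⇒  r_C3 = 3 (r>0 drops 1)

3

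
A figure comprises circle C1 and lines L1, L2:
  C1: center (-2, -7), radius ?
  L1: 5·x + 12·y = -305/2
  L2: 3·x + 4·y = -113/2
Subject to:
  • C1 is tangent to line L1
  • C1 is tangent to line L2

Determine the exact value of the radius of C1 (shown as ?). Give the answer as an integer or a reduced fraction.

1. [C1‖L1]  r_C1² − 81/4 = 0  ⇒  r_C1 = 9/2 (r>0 drops 1)
2. [C1‖L2]  r_C1² − 81/4 = 0  ⇒  r_C1 = 9/2 (r>0 drops 1)

9/2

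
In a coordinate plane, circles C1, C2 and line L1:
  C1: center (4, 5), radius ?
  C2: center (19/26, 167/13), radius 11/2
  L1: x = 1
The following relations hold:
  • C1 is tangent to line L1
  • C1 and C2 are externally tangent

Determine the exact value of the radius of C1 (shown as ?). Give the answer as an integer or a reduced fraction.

3

1. [C1‖L1]  r_C1² − 9 = 0  ⇒  r_C1 = 3 (r>0 drops 1)
2. [ext C1·C2]  r_C1² + 11r_C1 − 42 = 0  ⇒  r_C1 = 3 (r>0 drops 1)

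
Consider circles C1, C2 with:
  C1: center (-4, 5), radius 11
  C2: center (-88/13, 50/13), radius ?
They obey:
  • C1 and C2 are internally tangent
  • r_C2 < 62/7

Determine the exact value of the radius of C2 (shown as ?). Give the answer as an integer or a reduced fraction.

1. [int C1,C2]  r_C2² − 22r_C2 + 112 = 0  ⇒  r_C2 = 8 or 14
2. given r_C2 < 62/7: keep 8

8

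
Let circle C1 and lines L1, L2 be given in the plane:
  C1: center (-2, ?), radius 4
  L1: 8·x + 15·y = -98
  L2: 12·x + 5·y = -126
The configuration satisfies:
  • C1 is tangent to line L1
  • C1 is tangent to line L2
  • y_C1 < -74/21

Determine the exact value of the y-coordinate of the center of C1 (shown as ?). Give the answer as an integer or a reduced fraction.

1. [C1‖L1]  y_C1² + (164/15)y_C1 + 28/3 = 0  ⇒  y_C1 = -10 or -14/15
2. [C1‖L2]  y_C1² + (204/5)y_C1 + 308 = 0  ⇒  y_C1 = -154/5 or -10

-10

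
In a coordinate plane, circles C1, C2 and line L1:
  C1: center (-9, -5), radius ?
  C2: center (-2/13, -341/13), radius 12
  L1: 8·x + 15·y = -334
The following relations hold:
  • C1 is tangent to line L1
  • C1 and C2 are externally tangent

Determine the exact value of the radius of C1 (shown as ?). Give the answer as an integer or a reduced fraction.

11

1. [C1‖L1]  r_C1² − 121 = 0  ⇒  r_C1 = 11 (r>0 drops 1)
2. [ext C1·C2]  r_C1² + 24r_C1 − 385 = 0  ⇒  r_C1 = 11 (r>0 drops 1)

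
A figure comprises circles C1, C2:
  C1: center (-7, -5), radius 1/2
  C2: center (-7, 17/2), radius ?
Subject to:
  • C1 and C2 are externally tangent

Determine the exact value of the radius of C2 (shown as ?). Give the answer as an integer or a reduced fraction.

13

1. [ext C1·C2]  r_C2² + 1r_C2 − 182 = 0  ⇒  r_C2 = 13 (r>0 drops 1)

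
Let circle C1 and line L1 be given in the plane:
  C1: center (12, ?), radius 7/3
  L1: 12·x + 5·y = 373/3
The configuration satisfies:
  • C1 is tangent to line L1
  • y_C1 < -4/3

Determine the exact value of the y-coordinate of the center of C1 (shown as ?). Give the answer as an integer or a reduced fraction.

1. [C1‖L1]  y_C1² + (118/15)y_C1 − 64/3 = 0  ⇒  y_C1 = -10 or 32/15
2. given y_C1 < -4/3: keep -10

-10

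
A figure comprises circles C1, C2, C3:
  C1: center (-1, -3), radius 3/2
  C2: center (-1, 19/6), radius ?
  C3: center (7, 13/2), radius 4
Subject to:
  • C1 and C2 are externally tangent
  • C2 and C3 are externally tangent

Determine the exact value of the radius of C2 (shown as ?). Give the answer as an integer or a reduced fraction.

1. [ext C1·C2]  r_C2² + 3r_C2 − 322/9 = 0  ⇒  r_C2 = 14/3 (r>0 drops 1)
2. [ext C2·C3]  r_C2² + 8r_C2 − 532/9 = 0  ⇒  r_C2 = 14/3 (r>0 drops 1)

14/3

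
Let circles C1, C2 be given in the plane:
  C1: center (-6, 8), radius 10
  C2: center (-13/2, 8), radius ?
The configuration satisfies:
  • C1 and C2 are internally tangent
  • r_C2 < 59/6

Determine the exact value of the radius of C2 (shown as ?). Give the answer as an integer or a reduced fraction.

19/2

1. [int C1,C2]  r_C2² − 20r_C2 + 399/4 = 0  ⇒  r_C2 = 19/2 or 21/2
2. given r_C2 < 59/6: keep 19/2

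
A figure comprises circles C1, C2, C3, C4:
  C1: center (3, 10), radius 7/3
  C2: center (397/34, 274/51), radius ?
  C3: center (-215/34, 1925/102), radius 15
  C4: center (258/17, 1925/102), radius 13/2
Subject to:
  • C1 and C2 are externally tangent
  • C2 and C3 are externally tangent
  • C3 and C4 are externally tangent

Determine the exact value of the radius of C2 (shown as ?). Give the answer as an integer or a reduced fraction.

1. [ext C1·C2]  r_C2² + (14/3)r_C2 − 365/4 = 0  ⇒  r_C2 = 15/2 (r>0 drops 1)
2. [ext C2·C3]  r_C2² + 30r_C2 − 1125/4 = 0  ⇒  r_C2 = 15/2 (r>0 drops 1)

15/2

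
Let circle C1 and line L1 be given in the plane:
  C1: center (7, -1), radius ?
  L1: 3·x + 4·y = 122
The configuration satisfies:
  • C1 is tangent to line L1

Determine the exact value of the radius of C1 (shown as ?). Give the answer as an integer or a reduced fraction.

21

1. [C1‖L1]  r_C1² − 441 = 0  ⇒  r_C1 = 21 (r>0 drops 1)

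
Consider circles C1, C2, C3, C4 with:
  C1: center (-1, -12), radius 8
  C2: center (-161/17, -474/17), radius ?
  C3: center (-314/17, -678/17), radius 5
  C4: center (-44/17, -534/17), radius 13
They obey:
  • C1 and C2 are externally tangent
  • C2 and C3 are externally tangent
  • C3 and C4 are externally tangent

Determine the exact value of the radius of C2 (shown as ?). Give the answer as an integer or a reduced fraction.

1. [ext C1·C2]  r_C2² + 16r_C2 − 260 = 0  ⇒  r_C2 = 10 (r>0 drops 1)
2. [ext C2·C3]  r_C2² + 10r_C2 − 200 = 0  ⇒  r_C2 = 10 (r>0 drops 1)

10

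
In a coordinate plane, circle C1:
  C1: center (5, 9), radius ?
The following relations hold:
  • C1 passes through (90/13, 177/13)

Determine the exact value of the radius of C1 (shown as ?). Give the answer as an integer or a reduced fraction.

1. [C1∋P]  r_C1² − 25 = 0  ⇒  r_C1 = 5 (r>0 drops 1)

5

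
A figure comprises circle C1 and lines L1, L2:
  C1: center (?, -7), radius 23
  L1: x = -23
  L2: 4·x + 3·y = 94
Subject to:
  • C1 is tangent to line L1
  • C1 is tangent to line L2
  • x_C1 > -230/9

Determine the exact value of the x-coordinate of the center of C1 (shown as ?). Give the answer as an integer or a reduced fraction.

1. [C1‖L1]  x_C1² + 46x_C1 = 0  ⇒  x_C1 = -46 or 0
2. [C1‖L2]  x_C1² − (115/2)x_C1 = 0  ⇒  x_C1 = 0 or 115/2

0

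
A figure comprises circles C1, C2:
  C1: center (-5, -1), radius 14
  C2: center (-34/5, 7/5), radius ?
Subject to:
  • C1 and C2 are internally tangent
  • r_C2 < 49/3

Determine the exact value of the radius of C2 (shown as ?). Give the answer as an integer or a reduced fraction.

1. [int C1,C2]  r_C2² − 28r_C2 + 187 = 0  ⇒  r_C2 = 11 or 17
2. given r_C2 < 49/3: keep 11

11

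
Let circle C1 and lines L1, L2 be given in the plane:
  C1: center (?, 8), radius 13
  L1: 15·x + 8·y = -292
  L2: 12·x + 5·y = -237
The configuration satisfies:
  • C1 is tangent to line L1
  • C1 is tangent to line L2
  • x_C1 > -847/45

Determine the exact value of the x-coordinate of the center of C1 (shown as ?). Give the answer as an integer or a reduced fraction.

-9

1. [C1‖L1]  x_C1² + (712/15)x_C1 + 1731/5 = 0  ⇒  x_C1 = -577/15 or -9
2. [C1‖L2]  x_C1² + (277/6)x_C1 + 669/2 = 0  ⇒  x_C1 = -223/6 or -9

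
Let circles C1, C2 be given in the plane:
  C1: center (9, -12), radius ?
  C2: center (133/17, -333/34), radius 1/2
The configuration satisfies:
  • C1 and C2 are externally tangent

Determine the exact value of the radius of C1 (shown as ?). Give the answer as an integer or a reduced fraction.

2

1. [ext C1·C2]  r_C1² + 1r_C1 − 6 = 0  ⇒  r_C1 = 2 (r>0 drops 1)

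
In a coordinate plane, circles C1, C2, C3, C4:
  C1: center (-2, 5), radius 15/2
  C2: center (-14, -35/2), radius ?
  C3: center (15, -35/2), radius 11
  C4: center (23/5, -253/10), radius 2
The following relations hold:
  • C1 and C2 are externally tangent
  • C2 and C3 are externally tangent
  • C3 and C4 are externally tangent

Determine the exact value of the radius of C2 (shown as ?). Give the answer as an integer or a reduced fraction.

18

1. [ext C1·C2]  r_C2² + 15r_C2 − 594 = 0  ⇒  r_C2 = 18 (r>0 drops 1)
2. [ext C2·C3]  r_C2² + 22r_C2 − 720 = 0  ⇒  r_C2 = 18 (r>0 drops 1)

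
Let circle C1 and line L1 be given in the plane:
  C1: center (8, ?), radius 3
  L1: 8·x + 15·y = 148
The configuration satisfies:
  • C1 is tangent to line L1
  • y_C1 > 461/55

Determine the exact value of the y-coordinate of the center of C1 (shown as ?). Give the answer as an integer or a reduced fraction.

9

1. [C1‖L1]  y_C1² − (56/5)y_C1 + 99/5 = 0  ⇒  y_C1 = 11/5 or 9
2. given y_C1 > 461/55: keep 9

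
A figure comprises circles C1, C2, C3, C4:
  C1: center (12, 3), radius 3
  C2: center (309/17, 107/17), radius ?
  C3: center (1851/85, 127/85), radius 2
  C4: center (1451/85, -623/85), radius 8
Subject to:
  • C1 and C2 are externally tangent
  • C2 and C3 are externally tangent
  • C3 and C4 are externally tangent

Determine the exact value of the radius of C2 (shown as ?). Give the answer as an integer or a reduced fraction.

1. [ext C1·C2]  r_C2² + 6r_C2 − 40 = 0  ⇒  r_C2 = 4 (r>0 drops 1)
2. [ext C2·C3]  r_C2² + 4r_C2 − 32 = 0  ⇒  r_C2 = 4 (r>0 drops 1)

4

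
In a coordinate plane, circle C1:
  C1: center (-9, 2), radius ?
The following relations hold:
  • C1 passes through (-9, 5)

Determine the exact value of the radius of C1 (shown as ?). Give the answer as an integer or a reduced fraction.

1. [C1∋P]  r_C1² − 9 = 0  ⇒  r_C1 = 3 (r>0 drops 1)

3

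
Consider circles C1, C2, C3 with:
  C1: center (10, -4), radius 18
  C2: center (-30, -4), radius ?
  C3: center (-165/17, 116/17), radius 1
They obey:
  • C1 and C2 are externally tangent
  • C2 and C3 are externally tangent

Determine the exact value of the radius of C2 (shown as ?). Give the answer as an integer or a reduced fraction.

1. [ext C1·C2]  r_C2² + 36r_C2 − 1276 = 0  ⇒  r_C2 = 22 (r>0 drops 1)
2. [ext C2·C3]  r_C2² + 2r_C2 − 528 = 0  ⇒  r_C2 = 22 (r>0 drops 1)

22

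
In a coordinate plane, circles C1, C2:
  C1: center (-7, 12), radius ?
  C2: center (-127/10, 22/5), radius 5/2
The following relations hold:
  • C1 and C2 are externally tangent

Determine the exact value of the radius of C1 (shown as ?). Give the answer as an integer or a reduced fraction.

7

1. [ext C1·C2]  r_C1² + 5r_C1 − 84 = 0  ⇒  r_C1 = 7 (r>0 drops 1)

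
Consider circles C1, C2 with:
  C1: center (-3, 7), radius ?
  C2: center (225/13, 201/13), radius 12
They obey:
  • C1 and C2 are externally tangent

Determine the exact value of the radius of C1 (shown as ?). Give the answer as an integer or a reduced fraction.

1. [ext C1·C2]  r_C1² + 24r_C1 − 340 = 0  ⇒  r_C1 = 10 (r>0 drops 1)

10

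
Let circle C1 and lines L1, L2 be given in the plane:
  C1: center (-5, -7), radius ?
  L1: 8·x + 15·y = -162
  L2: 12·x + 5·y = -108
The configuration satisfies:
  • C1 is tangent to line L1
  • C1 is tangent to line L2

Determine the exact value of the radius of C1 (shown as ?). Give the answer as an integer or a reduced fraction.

1. [C1‖L1]  r_C1² − 1 = 0  ⇒  r_C1 = 1 (r>0 drops 1)
2. [C1‖L2]  r_C1² − 1 = 0  ⇒  r_C1 = 1 (r>0 drops 1)

1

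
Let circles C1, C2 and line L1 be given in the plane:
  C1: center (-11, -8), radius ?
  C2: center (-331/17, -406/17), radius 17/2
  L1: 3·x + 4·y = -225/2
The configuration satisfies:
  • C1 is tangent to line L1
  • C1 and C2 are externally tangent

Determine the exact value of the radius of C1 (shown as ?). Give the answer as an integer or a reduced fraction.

19/2

1. [C1‖L1]  r_C1² − 361/4 = 0  ⇒  r_C1 = 19/2 (r>0 drops 1)
2. [ext C1·C2]  r_C1² + 17r_C1 − 1007/4 = 0  ⇒  r_C1 = 19/2 (r>0 drops 1)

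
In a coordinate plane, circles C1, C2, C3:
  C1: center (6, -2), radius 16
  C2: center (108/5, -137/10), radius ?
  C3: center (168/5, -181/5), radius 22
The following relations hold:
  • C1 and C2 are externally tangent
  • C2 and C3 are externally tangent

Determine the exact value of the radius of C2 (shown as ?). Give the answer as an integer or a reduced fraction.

1. [ext C1·C2]  r_C2² + 32r_C2 − 497/4 = 0  ⇒  r_C2 = 7/2 (r>0 drops 1)
2. [ext C2·C3]  r_C2² + 44r_C2 − 665/4 = 0  ⇒  r_C2 = 7/2 (r>0 drops 1)

7/2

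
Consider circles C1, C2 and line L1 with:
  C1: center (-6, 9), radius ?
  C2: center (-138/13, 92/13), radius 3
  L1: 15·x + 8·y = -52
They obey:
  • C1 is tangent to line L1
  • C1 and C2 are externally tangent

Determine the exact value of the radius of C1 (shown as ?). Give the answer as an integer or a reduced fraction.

1. [C1‖L1]  r_C1² − 4 = 0  ⇒  r_C1 = 2 (r>0 drops 1)
2. [ext C1·C2]  r_C1² + 6r_C1 − 16 = 0  ⇒  r_C1 = 2 (r>0 drops 1)

2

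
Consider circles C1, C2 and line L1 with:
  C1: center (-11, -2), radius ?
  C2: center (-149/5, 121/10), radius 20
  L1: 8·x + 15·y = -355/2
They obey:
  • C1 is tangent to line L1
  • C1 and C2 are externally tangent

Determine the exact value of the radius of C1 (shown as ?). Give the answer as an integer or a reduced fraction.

7/2

1. [C1‖L1]  r_C1² − 49/4 = 0  ⇒  r_C1 = 7/2 (r>0 drops 1)
2. [ext C1·C2]  r_C1² + 40r_C1 − 609/4 = 0  ⇒  r_C1 = 7/2 (r>0 drops 1)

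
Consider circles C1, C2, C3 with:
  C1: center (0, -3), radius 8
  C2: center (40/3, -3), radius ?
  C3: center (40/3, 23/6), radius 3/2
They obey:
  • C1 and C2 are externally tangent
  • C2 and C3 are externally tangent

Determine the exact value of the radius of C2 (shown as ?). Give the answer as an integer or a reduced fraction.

16/3

1. [ext C1·C2]  r_C2² + 16r_C2 − 1024/9 = 0  ⇒  r_C2 = 16/3 (r>0 drops 1)
2. [ext C2·C3]  r_C2² + 3r_C2 − 400/9 = 0  ⇒  r_C2 = 16/3 (r>0 drops 1)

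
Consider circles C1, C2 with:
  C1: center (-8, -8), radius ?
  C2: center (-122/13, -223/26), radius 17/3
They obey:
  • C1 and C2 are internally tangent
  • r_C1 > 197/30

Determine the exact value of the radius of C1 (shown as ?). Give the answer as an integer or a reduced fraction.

1. [int C1,C2]  r_C1² − (34/3)r_C1 + 1075/36 = 0  ⇒  r_C1 = 25/6 or 43/6
2. given r_C1 > 197/30: keep 43/6

43/6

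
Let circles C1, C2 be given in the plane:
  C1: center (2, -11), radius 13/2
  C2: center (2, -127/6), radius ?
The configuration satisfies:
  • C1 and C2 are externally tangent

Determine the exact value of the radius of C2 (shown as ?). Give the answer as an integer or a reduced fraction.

11/3

1. [ext C1·C2]  r_C2² + 13r_C2 − 550/9 = 0  ⇒  r_C2 = 11/3 (r>0 drops 1)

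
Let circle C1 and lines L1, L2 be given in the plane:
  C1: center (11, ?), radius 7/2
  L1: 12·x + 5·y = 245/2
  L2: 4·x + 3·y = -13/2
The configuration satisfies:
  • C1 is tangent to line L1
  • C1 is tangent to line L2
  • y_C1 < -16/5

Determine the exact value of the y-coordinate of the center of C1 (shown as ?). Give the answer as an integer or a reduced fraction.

1. [C1‖L1]  y_C1² + (19/5)y_C1 − 396/5 = 0  ⇒  y_C1 = -11 or 36/5
2. [C1‖L2]  y_C1² + (101/3)y_C1 + 748/3 = 0  ⇒  y_C1 = -68/3 or -11

-11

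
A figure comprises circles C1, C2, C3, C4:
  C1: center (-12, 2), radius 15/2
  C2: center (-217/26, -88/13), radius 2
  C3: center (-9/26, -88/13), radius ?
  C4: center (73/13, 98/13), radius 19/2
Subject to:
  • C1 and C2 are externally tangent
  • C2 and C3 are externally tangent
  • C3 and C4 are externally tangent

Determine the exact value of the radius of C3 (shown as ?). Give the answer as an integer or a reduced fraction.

6

1. [ext C2·C3]  r_C3² + 4r_C3 − 60 = 0  ⇒  r_C3 = 6 (r>0 drops 1)
2. [ext C3·C4]  r_C3² + 19r_C3 − 150 = 0  ⇒  r_C3 = 6 (r>0 drops 1)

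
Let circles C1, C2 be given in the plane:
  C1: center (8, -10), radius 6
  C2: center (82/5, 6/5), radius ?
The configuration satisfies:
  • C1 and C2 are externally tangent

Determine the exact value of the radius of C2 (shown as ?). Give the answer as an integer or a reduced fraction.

8

1. [ext C1·C2]  r_C2² + 12r_C2 − 160 = 0  ⇒  r_C2 = 8 (r>0 drops 1)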